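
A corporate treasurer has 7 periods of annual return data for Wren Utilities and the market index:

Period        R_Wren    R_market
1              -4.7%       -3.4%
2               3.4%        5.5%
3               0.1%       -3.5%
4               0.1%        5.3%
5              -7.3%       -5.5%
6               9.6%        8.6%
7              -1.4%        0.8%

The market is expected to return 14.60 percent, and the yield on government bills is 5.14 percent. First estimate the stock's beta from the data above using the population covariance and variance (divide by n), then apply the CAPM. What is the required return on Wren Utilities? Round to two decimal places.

Mean R_i = (-4.7 + 3.4 + 0.1 + 0.1 − 7.3 + 9.6 − 1.4) / 7 = -0.0286%
Mean R_m = (-3.4 + 5.5 − 3.5 + 5.3 − 5.5 + 8.6 + 0.8) / 7 = 1.1143%
Σ(R_i − R̄_i)(R_m − R̄_m) = 156.6729  ⇒  Cov = 156.6729 / 7 = 22.3818
Σ(R_m − R̄_m)² = 178.3086  ⇒  Var(R_m) = 178.3086 / 7 = 25.4727
β = Cov / Var(R_m) = 22.3818 / 25.4727 = 0.8787
MRP = 14.60% − 5.14% = 9.46%
E(R) = R_f + β × MRP = 5.14% + 0.8787 × 9.46% = 13.45%

13.45%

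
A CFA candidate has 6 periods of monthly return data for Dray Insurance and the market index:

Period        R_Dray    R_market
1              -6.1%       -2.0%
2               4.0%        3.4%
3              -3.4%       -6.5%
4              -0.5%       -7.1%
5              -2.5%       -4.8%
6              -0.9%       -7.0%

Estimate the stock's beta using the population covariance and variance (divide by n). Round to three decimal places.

Mean R_i = (-6.1 + 4.0 − 3.4 − 0.5 − 2.5 − 0.9) / 6 = -1.5667%
Mean R_m = (-2.0 + 3.4 − 6.5 − 7.1 − 4.8 − 7.0) / 6 = -4.0000%
Σ(R_i − R̄_i)(R_m − R̄_m) = 32.1500  ⇒  Cov = 32.1500 / 6 = 5.3583
Σ(R_m − R̄_m)² = 84.2600  ⇒  Var(R_m) = 84.2600 / 6 = 14.0433
β = Cov / Var(R_m) = 5.3583 / 14.0433 = 0.3816

0.382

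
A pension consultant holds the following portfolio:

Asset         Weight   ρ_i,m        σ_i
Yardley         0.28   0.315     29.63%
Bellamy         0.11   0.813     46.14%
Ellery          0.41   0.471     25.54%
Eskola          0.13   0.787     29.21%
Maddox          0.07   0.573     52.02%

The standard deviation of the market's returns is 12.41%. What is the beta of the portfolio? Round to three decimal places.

1.349

β_Yardley = 0.315 × 29.63% / 12.41% = 0.7521
β_Bellamy = 0.813 × 46.14% / 12.41% = 3.0227
β_Ellery = 0.471 × 25.54% / 12.41% = 0.9693
β_Eskola = 0.787 × 29.21% / 12.41% = 1.8524
β_Maddox = 0.573 × 52.02% / 12.41% = 2.4019
β_P = Σ w_i β_i = 0.28×0.7521 + 0.11×3.0227 + 0.41×0.9693 + 0.13×1.8524 + 0.07×2.4019 = 1.3494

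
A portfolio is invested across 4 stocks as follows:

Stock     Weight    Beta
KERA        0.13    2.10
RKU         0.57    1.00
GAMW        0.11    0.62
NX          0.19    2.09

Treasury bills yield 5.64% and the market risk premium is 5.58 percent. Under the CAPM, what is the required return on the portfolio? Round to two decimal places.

β_P = Σ w_i β_i = 0.13×2.10 + 0.57×1.00 + 0.11×0.62 + 0.19×2.09 = 1.3083
E(R_P) = R_f + β_P × MRP = 5.64% + 1.3083 × 5.58% = 12.94%

12.94%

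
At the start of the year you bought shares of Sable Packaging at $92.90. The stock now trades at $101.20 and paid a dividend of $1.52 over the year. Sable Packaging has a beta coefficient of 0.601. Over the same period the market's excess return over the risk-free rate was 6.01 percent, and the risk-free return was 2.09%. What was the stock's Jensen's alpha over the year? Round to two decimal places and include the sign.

+4.87%

Realised HPR = (P1 + D1 − P0) / P0 = (101.20 + 1.52 − 92.90) / 92.90 = 9.82 / 92.90 = 10.5705%
CAPM required = R_f + β·MRP = 2.09% + 0.601 × 6.01% = 5.70201%
α = realised − required = 10.5705% − 5.70201% = +4.87%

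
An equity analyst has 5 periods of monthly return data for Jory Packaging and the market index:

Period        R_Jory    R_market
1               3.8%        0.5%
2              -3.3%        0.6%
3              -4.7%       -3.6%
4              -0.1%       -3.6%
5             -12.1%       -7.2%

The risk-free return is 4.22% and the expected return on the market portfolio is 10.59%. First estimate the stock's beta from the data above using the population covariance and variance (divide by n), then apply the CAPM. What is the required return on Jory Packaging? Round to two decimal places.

Mean R_i = (3.8 − 3.3 − 4.7 − 0.1 − 12.1) / 5 = -3.2800%
Mean R_m = (0.5 + 0.6 − 3.6 − 3.6 − 7.2) / 5 = -2.6600%
Σ(R_i − R̄_i)(R_m − R̄_m) = 60.6960  ⇒  Cov = 60.6960 / 5 = 12.1392
Σ(R_m − R̄_m)² = 42.9920  ⇒  Var(R_m) = 42.9920 / 5 = 8.5984
β = Cov / Var(R_m) = 12.1392 / 8.5984 = 1.4118
MRP = 10.59% − 4.22% = 6.37%
E(R) = R_f + β × MRP = 4.22% + 1.4118 × 6.37% = 13.21%

13.21%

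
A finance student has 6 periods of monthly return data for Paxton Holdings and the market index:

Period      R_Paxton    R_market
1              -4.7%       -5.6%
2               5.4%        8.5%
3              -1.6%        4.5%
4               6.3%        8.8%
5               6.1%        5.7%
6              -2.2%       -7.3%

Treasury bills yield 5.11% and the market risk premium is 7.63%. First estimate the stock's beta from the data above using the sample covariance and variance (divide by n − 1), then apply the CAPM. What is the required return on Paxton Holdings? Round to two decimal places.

9.62%

Mean R_i = (-4.7 + 5.4 − 1.6 + 6.3 + 6.1 − 2.2) / 6 = 1.5500%
Mean R_m = (-5.6 + 8.5 + 4.5 + 8.8 + 5.7 − 7.3) / 6 = 2.4333%
Σ(R_i − R̄_i)(R_m − R̄_m) = 148.6600  ⇒  Cov = 148.6600 / 5 = 29.7320
Σ(R_m − R̄_m)² = 251.5533  ⇒  Var(R_m) = 251.5533 / 5 = 50.3107
β = Cov / Var(R_m) = 29.7320 / 50.3107 = 0.5910
E(R) = R_f + β × MRP = 5.11% + 0.5910 × 7.63% = 9.62%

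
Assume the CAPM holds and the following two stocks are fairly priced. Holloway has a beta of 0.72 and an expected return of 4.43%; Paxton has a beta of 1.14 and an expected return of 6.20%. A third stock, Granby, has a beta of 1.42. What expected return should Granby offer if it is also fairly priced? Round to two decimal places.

7.38%

MRP (SML slope) = (6.20% − 4.43%) / (1.14 − 0.72) = 1.77% / 0.42 = 4.2143%
R_f (intercept) = 4.43% − 0.72 × 4.2143% = 1.3957%
E(R_Granby) = R_f + β × MRP = 1.3957% + 1.42 × 4.2143% = 7.38%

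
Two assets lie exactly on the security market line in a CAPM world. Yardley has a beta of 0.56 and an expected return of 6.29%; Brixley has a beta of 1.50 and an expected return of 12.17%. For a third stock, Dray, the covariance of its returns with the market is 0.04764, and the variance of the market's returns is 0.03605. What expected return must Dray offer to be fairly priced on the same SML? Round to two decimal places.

11.05%

MRP = (12.17% − 6.29%) / (1.50 − 0.56) = 6.2553%
R_f = 6.29% − 0.56 × 6.2553% = 2.7870%
β_Dray = Cov / Var(R_m) = 0.04764 / 0.03605 = 1.3215
E(R_Dray) = R_f + β × MRP = 2.7870% + 1.3215 × 6.2553% = 11.05%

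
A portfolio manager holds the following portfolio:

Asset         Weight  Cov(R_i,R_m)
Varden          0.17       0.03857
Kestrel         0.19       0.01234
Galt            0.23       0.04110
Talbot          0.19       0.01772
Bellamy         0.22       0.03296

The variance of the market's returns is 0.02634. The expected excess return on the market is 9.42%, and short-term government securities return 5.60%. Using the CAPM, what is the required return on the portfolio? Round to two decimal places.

β_Varden = 0.03857 / 0.02634 = 1.4643
β_Kestrel = 0.01234 / 0.02634 = 0.4685
β_Galt = 0.04110 / 0.02634 = 1.5604
β_Talbot = 0.01772 / 0.02634 = 0.6727
β_Bellamy = 0.03296 / 0.02634 = 1.2513
β_P = Σ w_i β_i = 0.17×1.4643 + 0.19×0.4685 + 0.23×1.5604 + 0.19×0.6727 + 0.22×1.2513 = 1.0999
E(R_P) = R_f + β_P × MRP = 5.60% + 1.0999 × 9.42% = 15.96%

15.96%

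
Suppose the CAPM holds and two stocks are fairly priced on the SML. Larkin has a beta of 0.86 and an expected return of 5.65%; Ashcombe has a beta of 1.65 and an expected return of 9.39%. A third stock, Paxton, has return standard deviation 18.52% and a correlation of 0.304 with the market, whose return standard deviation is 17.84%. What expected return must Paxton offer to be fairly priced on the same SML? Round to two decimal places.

MRP = (9.39% − 5.65%) / (1.65 − 0.86) = 4.7342%
R_f = 5.65% − 0.86 × 4.7342% = 1.5786%
β_Paxton = ρ·σ_i/σ_m = 0.304 × 18.52 / 17.84 = 0.3156
E(R_Paxton) = R_f + β × MRP = 1.5786% + 0.3156 × 4.7342% = 3.07%

3.07%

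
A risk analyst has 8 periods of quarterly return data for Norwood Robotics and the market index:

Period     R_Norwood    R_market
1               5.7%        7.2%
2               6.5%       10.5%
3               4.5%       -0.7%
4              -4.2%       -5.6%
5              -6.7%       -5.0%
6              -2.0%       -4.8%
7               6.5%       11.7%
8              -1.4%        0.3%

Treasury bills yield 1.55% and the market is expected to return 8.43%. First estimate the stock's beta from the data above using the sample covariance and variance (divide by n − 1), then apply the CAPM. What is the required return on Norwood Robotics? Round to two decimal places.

6.06%

Mean R_i = (5.7 + 6.5 + 4.5 − 4.2 − 6.7 − 2.0 + 6.5 − 1.4) / 8 = 1.1125%
Mean R_m = (7.2 + 10.5 − 0.7 − 5.6 − 5.0 − 4.8 + 11.7 + 0.3) / 8 = 1.7000%
Σ(R_i − R̄_i)(R_m − R̄_m) = 233.2600  ⇒  Cov = 233.2600 / 7 = 33.3229
Σ(R_m − R̄_m)² = 355.8400  ⇒  Var(R_m) = 355.8400 / 7 = 50.8343
β = Cov / Var(R_m) = 33.3229 / 50.8343 = 0.6555
MRP = 8.43% − 1.55% = 6.88%
E(R) = R_f + β × MRP = 1.55% + 0.6555 × 6.88% = 6.06%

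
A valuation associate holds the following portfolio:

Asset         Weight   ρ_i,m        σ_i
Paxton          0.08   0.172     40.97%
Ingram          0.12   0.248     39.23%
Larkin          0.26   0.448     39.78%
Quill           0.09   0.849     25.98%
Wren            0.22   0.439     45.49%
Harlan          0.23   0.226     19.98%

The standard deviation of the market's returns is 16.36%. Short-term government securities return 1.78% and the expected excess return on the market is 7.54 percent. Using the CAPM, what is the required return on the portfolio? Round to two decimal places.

β_Paxton = 0.172 × 40.97% / 16.36% = 0.4307
β_Ingram = 0.248 × 39.23% / 16.36% = 0.5947
β_Larkin = 0.448 × 39.78% / 16.36% = 1.0893
β_Quill = 0.849 × 25.98% / 16.36% = 1.3482
β_Wren = 0.439 × 45.49% / 16.36% = 1.2207
β_Harlan = 0.226 × 19.98% / 16.36% = 0.2760
β_P = Σ w_i β_i = 0.08×0.4307 + 0.12×0.5947 + 0.26×1.0893 + 0.09×1.3482 + 0.22×1.2207 + 0.23×0.2760 = 0.8424
E(R_P) = R_f + β_P × MRP = 1.78% + 0.8424 × 7.54% = 8.13%

8.13%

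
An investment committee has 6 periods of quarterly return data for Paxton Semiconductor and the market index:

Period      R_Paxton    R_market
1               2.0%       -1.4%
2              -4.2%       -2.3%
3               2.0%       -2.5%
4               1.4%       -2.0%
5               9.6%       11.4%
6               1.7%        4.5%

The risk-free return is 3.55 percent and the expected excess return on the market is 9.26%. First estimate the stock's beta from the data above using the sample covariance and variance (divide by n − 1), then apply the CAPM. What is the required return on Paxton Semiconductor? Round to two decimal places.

Mean R_i = (2.0 − 4.2 + 2.0 + 1.4 + 9.6 + 1.7) / 6 = 2.0833%
Mean R_m = (-1.4 − 2.3 − 2.5 − 2.0 + 11.4 + 4.5) / 6 = 1.2833%
Σ(R_i − R̄_i)(R_m − R̄_m) = 100.1083  ⇒  Cov = 100.1083 / 5 = 20.0217
Σ(R_m − R̄_m)² = 157.8283  ⇒  Var(R_m) = 157.8283 / 5 = 31.5657
β = Cov / Var(R_m) = 20.0217 / 31.5657 = 0.6343
E(R) = R_f + β × MRP = 3.55% + 0.6343 × 9.26% = 9.42%

9.42%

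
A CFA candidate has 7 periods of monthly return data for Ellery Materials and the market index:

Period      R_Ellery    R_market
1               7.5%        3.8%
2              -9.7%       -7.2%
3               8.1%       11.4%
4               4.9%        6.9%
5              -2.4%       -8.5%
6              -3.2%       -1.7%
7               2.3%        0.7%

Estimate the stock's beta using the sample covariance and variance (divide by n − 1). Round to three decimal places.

0.781

Mean R_i = (7.5 − 9.7 + 8.1 + 4.9 − 2.4 − 3.2 + 2.3) / 7 = 1.0714%
Mean R_m = (3.8 − 7.2 + 11.4 + 6.9 − 8.5 − 1.7 + 0.7) / 7 = 0.7714%
Σ(R_i − R̄_i)(R_m − R̄_m) = 246.1543  ⇒  Cov = 246.1543 / 6 = 41.0257
Σ(R_m − R̄_m)² = 315.3143  ⇒  Var(R_m) = 315.3143 / 6 = 52.5524
β = Cov / Var(R_m) = 41.0257 / 52.5524 = 0.7807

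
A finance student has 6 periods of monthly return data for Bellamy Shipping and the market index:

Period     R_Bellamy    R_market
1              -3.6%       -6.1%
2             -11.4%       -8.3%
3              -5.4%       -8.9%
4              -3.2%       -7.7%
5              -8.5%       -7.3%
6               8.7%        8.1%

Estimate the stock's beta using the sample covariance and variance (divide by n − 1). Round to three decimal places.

Mean R_i = (-3.6 − 11.4 − 5.4 − 3.2 − 8.5 + 8.7) / 6 = -3.9000%
Mean R_m = (-6.1 − 8.3 − 8.9 − 7.7 − 7.3 + 8.1) / 6 = -5.0333%
Σ(R_i − R̄_i)(R_m − R̄_m) = 204.0200  ⇒  Cov = 204.0200 / 5 = 40.8040
Σ(R_m − R̄_m)² = 211.4933  ⇒  Var(R_m) = 211.4933 / 5 = 42.2987
β = Cov / Var(R_m) = 40.8040 / 42.2987 = 0.9647

0.965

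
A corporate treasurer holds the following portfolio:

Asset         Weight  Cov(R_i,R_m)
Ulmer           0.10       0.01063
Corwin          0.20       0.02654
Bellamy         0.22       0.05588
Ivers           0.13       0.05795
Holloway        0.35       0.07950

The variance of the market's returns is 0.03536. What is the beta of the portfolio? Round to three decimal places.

β_Ulmer = 0.01063 / 0.03536 = 0.3006
β_Corwin = 0.02654 / 0.03536 = 0.7506
β_Bellamy = 0.05588 / 0.03536 = 1.5803
β_Ivers = 0.05795 / 0.03536 = 1.6389
β_Holloway = 0.07950 / 0.03536 = 2.2483
β_P = Σ w_i β_i = 0.10×0.3006 + 0.20×0.7506 + 0.22×1.5803 + 0.13×1.6389 + 0.35×2.2483 = 1.5278

1.528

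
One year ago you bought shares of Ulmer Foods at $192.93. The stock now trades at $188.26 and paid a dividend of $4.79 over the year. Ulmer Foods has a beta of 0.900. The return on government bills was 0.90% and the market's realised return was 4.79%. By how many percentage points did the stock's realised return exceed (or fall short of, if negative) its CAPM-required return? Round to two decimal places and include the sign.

Realised HPR = (P1 + D1 − P0) / P0 = (188.26 + 4.79 − 192.93) / 192.93 = 0.12 / 192.93 = 0.0622%
MRP = 4.79% − 0.90% = 3.89%
CAPM required = R_f + β·MRP = 0.90% + 0.900 × 3.89% = 4.40100%
α = realised − required = 0.0622% − 4.40100% = -4.34%

-4.34%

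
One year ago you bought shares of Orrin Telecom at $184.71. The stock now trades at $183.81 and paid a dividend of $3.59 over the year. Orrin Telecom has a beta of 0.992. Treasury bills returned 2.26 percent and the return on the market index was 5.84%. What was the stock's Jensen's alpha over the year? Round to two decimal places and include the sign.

Realised HPR = (P1 + D1 − P0) / P0 = (183.81 + 3.59 − 184.71) / 184.71 = 2.69 / 184.71 = 1.4563%
MRP = 5.84% − 2.26% = 3.58%
CAPM required = R_f + β·MRP = 2.26% + 0.992 × 3.58% = 5.81136%
α = realised − required = 1.4563% − 5.81136% = -4.36%

-4.36%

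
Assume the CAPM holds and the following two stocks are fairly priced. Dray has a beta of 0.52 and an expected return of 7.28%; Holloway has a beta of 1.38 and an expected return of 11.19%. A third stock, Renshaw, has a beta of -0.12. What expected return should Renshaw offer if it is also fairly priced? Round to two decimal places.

4.37%

MRP (SML slope) = (11.19% − 7.28%) / (1.38 − 0.52) = 3.91% / 0.86 = 4.5465%
R_f (intercept) = 7.28% − 0.52 × 4.5465% = 4.9158%
E(R_Renshaw) = R_f + β × MRP = 4.9158% + -0.12 × 4.5465% = 4.37%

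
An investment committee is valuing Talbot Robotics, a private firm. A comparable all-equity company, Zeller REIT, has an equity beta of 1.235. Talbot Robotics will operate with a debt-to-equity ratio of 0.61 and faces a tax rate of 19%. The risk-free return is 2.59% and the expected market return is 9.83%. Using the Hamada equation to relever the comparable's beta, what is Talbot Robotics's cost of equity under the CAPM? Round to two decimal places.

β_L = β_U × [1 + (1 − t)(D/E)] = 1.235 × [1 + (1 − 0.19) × 0.61]
    = 1.235 × [1 + 0.81 × 0.61] = 1.235 × 1.4941 = 1.8452
MRP = 9.83% − 2.59% = 7.24%
E(R) = R_f + β_L × MRP = 2.59% + 1.8452 × 7.24% = 15.95%

15.95%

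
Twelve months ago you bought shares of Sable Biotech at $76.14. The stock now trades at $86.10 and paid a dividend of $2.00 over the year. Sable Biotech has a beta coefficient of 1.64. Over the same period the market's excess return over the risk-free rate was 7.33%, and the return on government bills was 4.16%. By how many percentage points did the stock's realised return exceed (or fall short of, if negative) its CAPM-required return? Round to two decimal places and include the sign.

Realised HPR = (P1 + D1 − P0) / P0 = (86.10 + 2.00 − 76.14) / 76.14 = 11.96 / 76.14 = 15.7079%
CAPM required = R_f + β·MRP = 4.16% + 1.64 × 7.33% = 16.1812%
α = realised − required = 15.7079% − 16.1812% = -0.47%

-0.47%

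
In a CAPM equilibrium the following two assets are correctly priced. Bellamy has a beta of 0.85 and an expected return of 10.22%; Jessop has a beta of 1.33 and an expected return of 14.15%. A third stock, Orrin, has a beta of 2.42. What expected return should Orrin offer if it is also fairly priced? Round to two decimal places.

23.07%

MRP (SML slope) = (14.15% − 10.22%) / (1.33 − 0.85) = 3.93% / 0.48 = 8.1875%
R_f (intercept) = 10.22% − 0.85 × 8.1875% = 3.2606%
E(R_Orrin) = R_f + β × MRP = 3.2606% + 2.42 × 8.1875% = 23.07%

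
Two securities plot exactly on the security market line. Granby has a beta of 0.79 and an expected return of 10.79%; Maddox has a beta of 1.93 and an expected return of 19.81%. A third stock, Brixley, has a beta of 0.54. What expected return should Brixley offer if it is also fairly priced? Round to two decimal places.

8.81%

MRP (SML slope) = (19.81% − 10.79%) / (1.93 − 0.79) = 9.02% / 1.14 = 7.9123%
R_f (intercept) = 10.79% − 0.79 × 7.9123% = 4.5393%
E(R_Brixley) = R_f + β × MRP = 4.5393% + 0.54 × 7.9123% = 8.81%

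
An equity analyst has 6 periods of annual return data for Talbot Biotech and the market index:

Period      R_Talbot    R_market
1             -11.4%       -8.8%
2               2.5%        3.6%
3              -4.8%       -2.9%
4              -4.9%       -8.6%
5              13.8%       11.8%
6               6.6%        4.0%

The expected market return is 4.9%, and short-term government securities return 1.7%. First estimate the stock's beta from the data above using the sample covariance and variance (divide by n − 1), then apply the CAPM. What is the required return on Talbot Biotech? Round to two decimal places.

5.16%

Mean R_i = (-11.4 + 2.5 − 4.8 − 4.9 + 13.8 + 6.6) / 6 = 0.3000%
Mean R_m = (-8.8 + 3.6 − 2.9 − 8.6 + 11.8 + 4.0) / 6 = -0.1500%
Σ(R_i − R̄_i)(R_m − R̄_m) = 354.8900  ⇒  Cov = 354.8900 / 5 = 70.9780
Σ(R_m − R̄_m)² = 327.8750  ⇒  Var(R_m) = 327.8750 / 5 = 65.5750
β = Cov / Var(R_m) = 70.9780 / 65.5750 = 1.0824
MRP = 4.9% − 1.7% = 3.20%
E(R) = R_f + β × MRP = 1.7% + 1.0824 × 3.2% = 5.16%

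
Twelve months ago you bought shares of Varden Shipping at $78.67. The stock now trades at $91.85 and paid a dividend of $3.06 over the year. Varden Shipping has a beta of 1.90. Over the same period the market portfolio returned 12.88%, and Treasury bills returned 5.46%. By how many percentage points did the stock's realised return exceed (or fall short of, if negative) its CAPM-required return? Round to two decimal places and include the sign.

+1.09%

Realised HPR = (P1 + D1 − P0) / P0 = (91.85 + 3.06 − 78.67) / 78.67 = 16.24 / 78.67 = 20.6432%
MRP = 12.88% − 5.46% = 7.42%
CAPM required = R_f + β·MRP = 5.46% + 1.90 × 7.42% = 19.5580%
α = realised − required = 20.6432% − 19.5580% = +1.09%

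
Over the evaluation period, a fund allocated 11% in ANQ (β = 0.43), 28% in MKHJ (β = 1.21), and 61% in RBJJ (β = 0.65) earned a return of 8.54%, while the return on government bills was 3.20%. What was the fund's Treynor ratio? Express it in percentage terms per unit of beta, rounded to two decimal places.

6.82%

β_P = 0.11×0.43 + 0.28×1.21 + 0.61×0.65 = 0.7826
Treynor = (R_P − R_f) / β_P = (8.54% − 3.20%) / 0.7826 = 5.34% / 0.7826 = 6.82%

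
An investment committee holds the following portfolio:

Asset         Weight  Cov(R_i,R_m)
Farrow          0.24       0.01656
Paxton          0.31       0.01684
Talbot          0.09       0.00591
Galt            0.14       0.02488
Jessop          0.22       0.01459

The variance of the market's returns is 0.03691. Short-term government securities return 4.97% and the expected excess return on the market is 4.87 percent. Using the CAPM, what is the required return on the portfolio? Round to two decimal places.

β_Farrow = 0.01656 / 0.03691 = 0.4487
β_Paxton = 0.01684 / 0.03691 = 0.4562
β_Talbot = 0.00591 / 0.03691 = 0.1601
β_Galt = 0.02488 / 0.03691 = 0.6741
β_Jessop = 0.01459 / 0.03691 = 0.3953
β_P = Σ w_i β_i = 0.24×0.4487 + 0.31×0.4562 + 0.09×0.1601 + 0.14×0.6741 + 0.22×0.3953 = 0.4449
E(R_P) = R_f + β_P × MRP = 4.97% + 0.4449 × 4.87% = 7.14%

7.14%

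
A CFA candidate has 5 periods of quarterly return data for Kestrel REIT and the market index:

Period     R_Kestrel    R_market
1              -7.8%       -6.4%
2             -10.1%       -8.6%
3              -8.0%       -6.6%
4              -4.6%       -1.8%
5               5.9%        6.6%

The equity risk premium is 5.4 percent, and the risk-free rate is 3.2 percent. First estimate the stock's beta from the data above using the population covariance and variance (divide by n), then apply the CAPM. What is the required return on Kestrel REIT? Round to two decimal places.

Mean R_i = (-7.8 − 10.1 − 8.0 − 4.6 + 5.9) / 5 = -4.9200%
Mean R_m = (-6.4 − 8.6 − 6.6 − 1.8 + 6.6) / 5 = -3.3600%
Σ(R_i − R̄_i)(R_m − R̄_m) = 154.1440  ⇒  Cov = 154.1440 / 5 = 30.8288
Σ(R_m − R̄_m)² = 148.8320  ⇒  Var(R_m) = 148.8320 / 5 = 29.7664
β = Cov / Var(R_m) = 30.8288 / 29.7664 = 1.0357
E(R) = R_f + β × MRP = 3.2% + 1.0357 × 5.4% = 8.79%

8.79%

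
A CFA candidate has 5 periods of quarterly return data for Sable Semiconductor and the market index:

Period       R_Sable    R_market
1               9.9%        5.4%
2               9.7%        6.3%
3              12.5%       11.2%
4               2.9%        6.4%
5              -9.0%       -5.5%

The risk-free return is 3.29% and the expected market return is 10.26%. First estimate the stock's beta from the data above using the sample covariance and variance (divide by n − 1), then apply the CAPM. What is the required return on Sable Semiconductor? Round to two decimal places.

Mean R_i = (9.9 + 9.7 + 12.5 + 2.9 − 9.0) / 5 = 5.2000%
Mean R_m = (5.4 + 6.3 + 11.2 + 6.4 − 5.5) / 5 = 4.7600%
Σ(R_i − R̄_i)(R_m − R̄_m) = 198.8700  ⇒  Cov = 198.8700 / 4 = 49.7175
Σ(R_m − R̄_m)² = 152.2120  ⇒  Var(R_m) = 152.2120 / 4 = 38.0530
β = Cov / Var(R_m) = 49.7175 / 38.0530 = 1.3065
MRP = 10.26% − 3.29% = 6.97%
E(R) = R_f + β × MRP = 3.29% + 1.3065 × 6.97% = 12.40%

12.40%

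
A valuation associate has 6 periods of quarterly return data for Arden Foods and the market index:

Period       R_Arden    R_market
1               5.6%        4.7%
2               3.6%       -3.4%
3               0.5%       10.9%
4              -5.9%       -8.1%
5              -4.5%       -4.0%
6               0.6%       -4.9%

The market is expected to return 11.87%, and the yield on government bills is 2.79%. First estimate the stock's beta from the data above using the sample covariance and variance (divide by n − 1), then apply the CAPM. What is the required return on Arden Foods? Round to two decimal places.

Mean R_i = (5.6 + 3.6 + 0.5 − 5.9 − 4.5 + 0.6) / 6 = -0.0167%
Mean R_m = (4.7 − 3.4 + 10.9 − 8.1 − 4.0 − 4.9) / 6 = -0.8000%
Σ(R_i − R̄_i)(R_m − R̄_m) = 82.3000  ⇒  Cov = 82.3000 / 5 = 16.4600
Σ(R_m − R̄_m)² = 254.2400  ⇒  Var(R_m) = 254.2400 / 5 = 50.8480
β = Cov / Var(R_m) = 16.4600 / 50.8480 = 0.3237
MRP = 11.87% − 2.79% = 9.08%
E(R) = R_f + β × MRP = 2.79% + 0.3237 × 9.08% = 5.73%

5.73%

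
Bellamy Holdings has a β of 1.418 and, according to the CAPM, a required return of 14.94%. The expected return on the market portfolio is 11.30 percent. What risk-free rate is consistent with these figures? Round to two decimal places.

2.59%

E(R) = R_f + β(E(R_m) − R_f) = R_f(1 − β) + β·E(R_m)
14.94% = R_f × (1 − 1.418) + 1.418 × 11.30%
14.94% = R_f × -0.418 + 16.02340%
R_f = (14.94% − 16.02340%) / -0.418 = 2.59%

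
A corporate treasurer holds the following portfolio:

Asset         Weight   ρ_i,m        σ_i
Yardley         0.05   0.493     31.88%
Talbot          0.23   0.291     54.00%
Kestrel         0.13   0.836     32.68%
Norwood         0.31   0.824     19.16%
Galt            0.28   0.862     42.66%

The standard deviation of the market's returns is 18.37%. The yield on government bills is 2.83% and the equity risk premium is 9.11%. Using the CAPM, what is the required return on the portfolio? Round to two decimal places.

14.31%

β_Yardley = 0.493 × 31.88% / 18.37% = 0.8556
β_Talbot = 0.291 × 54.00% / 18.37% = 0.8554
β_Kestrel = 0.836 × 32.68% / 18.37% = 1.4872
β_Norwood = 0.824 × 19.16% / 18.37% = 0.8594
β_Galt = 0.862 × 42.66% / 18.37% = 2.0018
β_P = Σ w_i β_i = 0.05×0.8556 + 0.23×0.8554 + 0.13×1.4872 + 0.31×0.8594 + 0.28×2.0018 = 1.2598
E(R_P) = R_f + β_P × MRP = 2.83% + 1.2598 × 9.11% = 14.31%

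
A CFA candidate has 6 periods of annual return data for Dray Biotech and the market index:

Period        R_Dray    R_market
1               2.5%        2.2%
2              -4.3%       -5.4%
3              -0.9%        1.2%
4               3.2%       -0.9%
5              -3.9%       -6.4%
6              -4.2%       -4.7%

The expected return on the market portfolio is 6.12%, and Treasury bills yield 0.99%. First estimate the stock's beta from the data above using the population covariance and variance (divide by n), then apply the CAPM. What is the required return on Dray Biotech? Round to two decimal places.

4.97%

Mean R_i = (2.5 − 4.3 − 0.9 + 3.2 − 3.9 − 4.2) / 6 = -1.2667%
Mean R_m = (2.2 − 5.4 + 1.2 − 0.9 − 6.4 − 4.7) / 6 = -2.3333%
Σ(R_i − R̄_i)(R_m − R̄_m) = 51.7267  ⇒  Cov = 51.7267 / 6 = 8.6211
Σ(R_m − R̄_m)² = 66.6333  ⇒  Var(R_m) = 66.6333 / 6 = 11.1056
β = Cov / Var(R_m) = 8.6211 / 11.1056 = 0.7763
MRP = 6.12% − 0.99% = 5.13%
E(R) = R_f + β × MRP = 0.99% + 0.7763 × 5.13% = 4.97%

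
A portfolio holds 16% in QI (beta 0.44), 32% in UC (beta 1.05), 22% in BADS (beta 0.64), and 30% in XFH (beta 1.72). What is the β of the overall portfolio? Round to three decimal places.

1.063

β_P = Σ w_i β_i = 0.16×0.44 + 0.32×1.05 + 0.22×0.64 + 0.30×1.72 = 1.0632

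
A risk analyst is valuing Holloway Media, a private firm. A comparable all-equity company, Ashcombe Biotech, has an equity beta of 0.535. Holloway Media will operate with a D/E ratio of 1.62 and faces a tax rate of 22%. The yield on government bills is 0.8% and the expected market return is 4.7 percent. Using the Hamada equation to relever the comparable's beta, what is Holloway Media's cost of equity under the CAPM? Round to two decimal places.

β_L = β_U × [1 + (1 − t)(D/E)] = 0.535 × [1 + (1 − 0.22) × 1.62]
    = 0.535 × [1 + 0.78 × 1.62] = 0.535 × 2.2636 = 1.2110
MRP = 4.7% − 0.8% = 3.90%
E(R) = R_f + β_L × MRP = 0.8% + 1.2110 × 3.9% = 5.52%

5.52%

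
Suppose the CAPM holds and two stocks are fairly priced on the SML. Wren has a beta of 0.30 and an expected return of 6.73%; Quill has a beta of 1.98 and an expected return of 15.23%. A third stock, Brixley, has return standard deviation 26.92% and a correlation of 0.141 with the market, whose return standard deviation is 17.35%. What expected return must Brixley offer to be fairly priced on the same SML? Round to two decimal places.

6.32%

MRP = (15.23% − 6.73%) / (1.98 − 0.30) = 5.0595%
R_f = 6.73% − 0.30 × 5.0595% = 5.2122%
β_Brixley = ρ·σ_i/σ_m = 0.141 × 26.92 / 17.35 = 0.2188
E(R_Brixley) = R_f + β × MRP = 5.2122% + 0.2188 × 5.0595% = 6.32%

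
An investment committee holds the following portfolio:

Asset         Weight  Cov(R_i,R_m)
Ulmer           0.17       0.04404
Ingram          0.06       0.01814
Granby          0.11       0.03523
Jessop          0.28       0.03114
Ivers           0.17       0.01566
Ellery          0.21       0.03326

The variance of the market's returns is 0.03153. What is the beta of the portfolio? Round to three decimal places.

β_Ulmer = 0.04404 / 0.03153 = 1.3968
β_Ingram = 0.01814 / 0.03153 = 0.5753
β_Granby = 0.03523 / 0.03153 = 1.1173
β_Jessop = 0.03114 / 0.03153 = 0.9876
β_Ivers = 0.01566 / 0.03153 = 0.4967
β_Ellery = 0.03326 / 0.03153 = 1.0549
β_P = Σ w_i β_i = 0.17×1.3968 + 0.06×0.5753 + 0.11×1.1173 + 0.28×0.9876 + 0.17×0.4967 + 0.21×1.0549 = 0.9774

0.977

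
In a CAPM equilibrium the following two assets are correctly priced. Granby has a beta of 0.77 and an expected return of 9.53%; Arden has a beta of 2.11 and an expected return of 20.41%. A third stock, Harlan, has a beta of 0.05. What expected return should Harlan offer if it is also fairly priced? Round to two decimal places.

MRP (SML slope) = (20.41% − 9.53%) / (2.11 − 0.77) = 10.88% / 1.34 = 8.1194%
R_f (intercept) = 9.53% − 0.77 × 8.1194% = 3.2781%
E(R_Harlan) = R_f + β × MRP = 3.2781% + 0.05 × 8.1194% = 3.68%

3.68%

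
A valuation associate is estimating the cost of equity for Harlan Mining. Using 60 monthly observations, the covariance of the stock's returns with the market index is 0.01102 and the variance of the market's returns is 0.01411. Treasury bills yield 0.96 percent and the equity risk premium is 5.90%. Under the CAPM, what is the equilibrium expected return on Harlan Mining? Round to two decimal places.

β = Cov(R_i, R_m) / Var(R_m) = 0.01102 / 0.01411 = 0.7810
E(R) = R_f + β × MRP = 0.96% + 0.7810 × 5.90% = 5.57%

5.57%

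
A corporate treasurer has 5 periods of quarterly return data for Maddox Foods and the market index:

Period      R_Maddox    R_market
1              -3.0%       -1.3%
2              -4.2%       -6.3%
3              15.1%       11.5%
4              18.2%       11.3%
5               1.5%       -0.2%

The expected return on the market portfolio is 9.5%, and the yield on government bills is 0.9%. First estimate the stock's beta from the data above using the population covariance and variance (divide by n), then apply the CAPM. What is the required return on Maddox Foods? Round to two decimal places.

11.86%

Mean R_i = (-3.0 − 4.2 + 15.1 + 18.2 + 1.5) / 5 = 5.5200%
Mean R_m = (-1.3 − 6.3 + 11.5 + 11.3 − 0.2) / 5 = 3.0000%
Σ(R_i − R̄_i)(R_m − R̄_m) = 326.5700  ⇒  Cov = 326.5700 / 5 = 65.3140
Σ(R_m − R̄_m)² = 256.3600  ⇒  Var(R_m) = 256.3600 / 5 = 51.2720
β = Cov / Var(R_m) = 65.3140 / 51.2720 = 1.2739
MRP = 9.5% − 0.9% = 8.60%
E(R) = R_f + β × MRP = 0.9% + 1.2739 × 8.6% = 11.86%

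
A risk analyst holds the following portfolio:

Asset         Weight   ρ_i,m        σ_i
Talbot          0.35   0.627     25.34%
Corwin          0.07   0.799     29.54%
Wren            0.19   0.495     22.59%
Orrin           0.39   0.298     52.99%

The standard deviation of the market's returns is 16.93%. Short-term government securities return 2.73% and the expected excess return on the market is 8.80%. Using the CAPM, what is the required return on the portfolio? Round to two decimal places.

β_Talbot = 0.627 × 25.34% / 16.93% = 0.9385
β_Corwin = 0.799 × 29.54% / 16.93% = 1.3941
β_Wren = 0.495 × 22.59% / 16.93% = 0.6605
β_Orrin = 0.298 × 52.99% / 16.93% = 0.9327
β_P = Σ w_i β_i = 0.35×0.9385 + 0.07×1.3941 + 0.19×0.6605 + 0.39×0.9327 = 0.9153
E(R_P) = R_f + β_P × MRP = 2.73% + 0.9153 × 8.80% = 10.78%

10.78%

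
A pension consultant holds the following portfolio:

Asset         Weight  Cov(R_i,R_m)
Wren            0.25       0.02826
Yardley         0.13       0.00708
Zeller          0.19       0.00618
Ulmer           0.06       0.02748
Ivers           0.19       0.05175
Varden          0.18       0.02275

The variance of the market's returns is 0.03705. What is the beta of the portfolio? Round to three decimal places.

0.668

β_Wren = 0.02826 / 0.03705 = 0.7628
β_Yardley = 0.00708 / 0.03705 = 0.1911
β_Zeller = 0.00618 / 0.03705 = 0.1668
β_Ulmer = 0.02748 / 0.03705 = 0.7417
β_Ivers = 0.05175 / 0.03705 = 1.3968
β_Varden = 0.02275 / 0.03705 = 0.6140
β_P = Σ w_i β_i = 0.25×0.7628 + 0.13×0.1911 + 0.19×0.1668 + 0.06×0.7417 + 0.19×1.3968 + 0.18×0.6140 = 0.6676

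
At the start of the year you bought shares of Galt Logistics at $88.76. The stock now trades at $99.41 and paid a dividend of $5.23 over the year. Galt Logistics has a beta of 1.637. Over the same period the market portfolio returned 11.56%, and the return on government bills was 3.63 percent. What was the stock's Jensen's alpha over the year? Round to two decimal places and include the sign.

Realised HPR = (P1 + D1 − P0) / P0 = (99.41 + 5.23 − 88.76) / 88.76 = 15.88 / 88.76 = 17.8909%
MRP = 11.56% − 3.63% = 7.93%
CAPM required = R_f + β·MRP = 3.63% + 1.637 × 7.93% = 16.61141%
α = realised − required = 17.8909% − 16.61141% = +1.28%

+1.28%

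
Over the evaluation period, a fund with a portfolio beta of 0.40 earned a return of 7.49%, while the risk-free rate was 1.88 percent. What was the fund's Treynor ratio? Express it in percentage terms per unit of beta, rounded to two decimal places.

14.03%

Treynor = (R_P − R_f) / β_P = (7.49% − 1.88%) / 0.4000 = 5.61% / 0.4000 = 14.03%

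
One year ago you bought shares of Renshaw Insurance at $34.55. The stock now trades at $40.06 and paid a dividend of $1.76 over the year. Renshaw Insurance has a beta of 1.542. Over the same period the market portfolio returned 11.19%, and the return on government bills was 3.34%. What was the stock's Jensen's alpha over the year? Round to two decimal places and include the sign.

Realised HPR = (P1 + D1 − P0) / P0 = (40.06 + 1.76 − 34.55) / 34.55 = 7.27 / 34.55 = 21.0420%
MRP = 11.19% − 3.34% = 7.85%
CAPM required = R_f + β·MRP = 3.34% + 1.542 × 7.85% = 15.44470%
α = realised − required = 21.0420% − 15.44470% = +5.60%

+5.60%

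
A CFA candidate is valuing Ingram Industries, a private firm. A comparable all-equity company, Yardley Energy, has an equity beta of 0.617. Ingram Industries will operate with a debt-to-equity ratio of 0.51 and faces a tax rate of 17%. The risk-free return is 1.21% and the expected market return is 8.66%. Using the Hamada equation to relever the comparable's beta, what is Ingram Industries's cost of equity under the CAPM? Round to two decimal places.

7.75%

β_L = β_U × [1 + (1 − t)(D/E)] = 0.617 × [1 + (1 − 0.17) × 0.51]
    = 0.617 × [1 + 0.83 × 0.51] = 0.617 × 1.4233 = 0.8782
MRP = 8.66% − 1.21% = 7.45%
E(R) = R_f + β_L × MRP = 1.21% + 0.8782 × 7.45% = 7.75%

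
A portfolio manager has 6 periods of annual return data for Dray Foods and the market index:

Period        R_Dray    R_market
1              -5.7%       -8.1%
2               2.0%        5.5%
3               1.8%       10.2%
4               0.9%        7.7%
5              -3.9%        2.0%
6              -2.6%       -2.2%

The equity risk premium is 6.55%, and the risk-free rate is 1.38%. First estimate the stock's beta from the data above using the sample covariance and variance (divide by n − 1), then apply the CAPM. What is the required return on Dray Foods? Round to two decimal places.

4.21%

Mean R_i = (-5.7 + 2.0 + 1.8 + 0.9 − 3.9 − 2.6) / 6 = -1.2500%
Mean R_m = (-8.1 + 5.5 + 10.2 + 7.7 + 2.0 − 2.2) / 6 = 2.5167%
Σ(R_i − R̄_i)(R_m − R̄_m) = 99.2550  ⇒  Cov = 99.2550 / 5 = 19.8510
Σ(R_m − R̄_m)² = 230.0283  ⇒  Var(R_m) = 230.0283 / 5 = 46.0057
β = Cov / Var(R_m) = 19.8510 / 46.0057 = 0.4315
E(R) = R_f + β × MRP = 1.38% + 0.4315 × 6.55% = 4.21%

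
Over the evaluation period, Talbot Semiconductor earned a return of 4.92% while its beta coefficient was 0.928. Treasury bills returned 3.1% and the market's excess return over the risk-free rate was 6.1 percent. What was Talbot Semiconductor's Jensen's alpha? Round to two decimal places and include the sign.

-3.84%

CAPM benchmark = R_f + β(R_m − R_f) = 3.1% + 0.928 × 6.1% = 8.7608%
α = actual − benchmark = 4.92% − 8.7608% = -3.84%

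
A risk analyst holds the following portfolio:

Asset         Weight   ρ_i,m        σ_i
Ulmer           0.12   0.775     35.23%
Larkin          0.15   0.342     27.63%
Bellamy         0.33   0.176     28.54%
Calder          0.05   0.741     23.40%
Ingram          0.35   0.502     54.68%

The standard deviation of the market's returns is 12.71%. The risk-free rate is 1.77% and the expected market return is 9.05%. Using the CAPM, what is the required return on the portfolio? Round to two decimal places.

11.41%

β_Ulmer = 0.775 × 35.23% / 12.71% = 2.1482
β_Larkin = 0.342 × 27.63% / 12.71% = 0.7435
β_Bellamy = 0.176 × 28.54% / 12.71% = 0.3952
β_Calder = 0.741 × 23.40% / 12.71% = 1.3642
β_Ingram = 0.502 × 54.68% / 12.71% = 2.1597
β_P = Σ w_i β_i = 0.12×2.1482 + 0.15×0.7435 + 0.33×0.3952 + 0.05×1.3642 + 0.35×2.1597 = 1.3238
MRP = 9.05% − 1.77% = 7.28%
E(R_P) = R_f + β_P × MRP = 1.77% + 1.3238 × 7.28% = 11.41%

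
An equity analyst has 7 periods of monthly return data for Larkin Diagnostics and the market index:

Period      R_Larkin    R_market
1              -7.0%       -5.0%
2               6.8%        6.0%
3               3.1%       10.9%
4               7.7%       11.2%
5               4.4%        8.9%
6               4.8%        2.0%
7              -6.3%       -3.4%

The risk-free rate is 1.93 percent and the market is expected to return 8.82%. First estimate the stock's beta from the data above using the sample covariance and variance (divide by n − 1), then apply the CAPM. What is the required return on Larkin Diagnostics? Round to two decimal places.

Mean R_i = (-7.0 + 6.8 + 3.1 + 7.7 + 4.4 + 4.8 − 6.3) / 7 = 1.9286%
Mean R_m = (-5.0 + 6.0 + 10.9 + 11.2 + 8.9 + 2.0 − 3.4) / 7 = 4.3714%
Σ(R_i − R̄_i)(R_m − R̄_m) = 206.9957  ⇒  Cov = 206.9957 / 6 = 34.4993
Σ(R_m − R̄_m)² = 266.2543  ⇒  Var(R_m) = 266.2543 / 6 = 44.3757
β = Cov / Var(R_m) = 34.4993 / 44.3757 = 0.7774
MRP = 8.82% − 1.93% = 6.89%
E(R) = R_f + β × MRP = 1.93% + 0.7774 × 6.89% = 7.29%

7.29%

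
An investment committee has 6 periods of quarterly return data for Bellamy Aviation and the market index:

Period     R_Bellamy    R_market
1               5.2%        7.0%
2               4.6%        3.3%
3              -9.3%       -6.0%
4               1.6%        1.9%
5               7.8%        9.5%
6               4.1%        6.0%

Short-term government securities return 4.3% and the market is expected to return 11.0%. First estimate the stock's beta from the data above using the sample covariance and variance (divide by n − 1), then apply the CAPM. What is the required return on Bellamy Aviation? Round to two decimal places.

11.51%

Mean R_i = (5.2 + 4.6 − 9.3 + 1.6 + 7.8 + 4.1) / 6 = 2.3333%
Mean R_m = (7.0 + 3.3 − 6.0 + 1.9 + 9.5 + 6.0) / 6 = 3.6167%
Σ(R_i − R̄_i)(R_m − R̄_m) = 158.4867  ⇒  Cov = 158.4867 / 5 = 31.6973
Σ(R_m − R̄_m)² = 147.2683  ⇒  Var(R_m) = 147.2683 / 5 = 29.4537
β = Cov / Var(R_m) = 31.6973 / 29.4537 = 1.0762
MRP = 11.0% − 4.3% = 6.70%
E(R) = R_f + β × MRP = 4.3% + 1.0762 × 6.7% = 11.51%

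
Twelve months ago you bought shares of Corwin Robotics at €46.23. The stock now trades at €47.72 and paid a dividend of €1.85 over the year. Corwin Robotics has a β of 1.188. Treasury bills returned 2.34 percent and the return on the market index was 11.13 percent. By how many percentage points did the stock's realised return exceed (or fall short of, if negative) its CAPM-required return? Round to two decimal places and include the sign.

-5.56%

Realised HPR = (P1 + D1 − P0) / P0 = (47.72 + 1.85 − 46.23) / 46.23 = 3.34 / 46.23 = 7.2247%
MRP = 11.13% − 2.34% = 8.79%
CAPM required = R_f + β·MRP = 2.34% + 1.188 × 8.79% = 12.78252%
α = realised − required = 7.2247% − 12.78252% = -5.56%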